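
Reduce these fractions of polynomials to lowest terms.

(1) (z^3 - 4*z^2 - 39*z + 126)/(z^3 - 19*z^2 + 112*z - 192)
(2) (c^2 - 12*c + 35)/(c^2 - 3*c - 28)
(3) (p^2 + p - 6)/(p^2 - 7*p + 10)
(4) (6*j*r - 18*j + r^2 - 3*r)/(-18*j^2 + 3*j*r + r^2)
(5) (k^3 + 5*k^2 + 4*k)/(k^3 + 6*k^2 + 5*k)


(1) = (z^2 - z - 42)/(z^2 - 16*z + 64)
(2) = (c - 5)/(c + 4)
(3) = (p + 3)/(p - 5)
(4) = (r - 3)/(-3*j + r)
(5) = (k + 4)/(k + 5)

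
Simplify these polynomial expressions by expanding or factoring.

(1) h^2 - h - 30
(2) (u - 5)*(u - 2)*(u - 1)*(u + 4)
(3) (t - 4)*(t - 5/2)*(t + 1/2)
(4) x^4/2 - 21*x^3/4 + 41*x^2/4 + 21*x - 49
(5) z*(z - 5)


(1) = (h - 6)*(h + 5)
(2) = u^4 - 4*u^3 - 15*u^2 + 58*u - 40
(3) = t^3 - 6*t^2 + 27*t/4 + 5
(4) = (x/2 + 1)*(x - 7)*(x - 7/2)*(x - 2)
(5) = z^2 - 5*z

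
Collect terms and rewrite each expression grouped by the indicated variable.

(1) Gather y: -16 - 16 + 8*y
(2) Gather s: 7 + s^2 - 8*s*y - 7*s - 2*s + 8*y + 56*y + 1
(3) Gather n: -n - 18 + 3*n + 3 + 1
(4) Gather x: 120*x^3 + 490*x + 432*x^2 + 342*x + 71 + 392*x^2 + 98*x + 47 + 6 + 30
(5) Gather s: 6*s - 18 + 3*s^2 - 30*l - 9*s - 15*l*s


(1) = 8*y - 32
(2) = s^2 + s*(-8*y - 9) + 64*y + 8
(3) = 2*n - 14
(4) = 120*x^3 + 824*x^2 + 930*x + 154
(5) = -30*l + 3*s^2 + s*(-15*l - 3) - 18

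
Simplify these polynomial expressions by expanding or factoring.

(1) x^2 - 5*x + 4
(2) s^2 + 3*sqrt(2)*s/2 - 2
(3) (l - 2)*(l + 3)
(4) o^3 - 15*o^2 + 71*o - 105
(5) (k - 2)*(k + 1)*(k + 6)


(1) = (x - 4)*(x - 1)
(2) = (s - sqrt(2)/2)*(s + 2*sqrt(2))
(3) = l^2 + l - 6
(4) = (o - 7)*(o - 5)*(o - 3)
(5) = k^3 + 5*k^2 - 8*k - 12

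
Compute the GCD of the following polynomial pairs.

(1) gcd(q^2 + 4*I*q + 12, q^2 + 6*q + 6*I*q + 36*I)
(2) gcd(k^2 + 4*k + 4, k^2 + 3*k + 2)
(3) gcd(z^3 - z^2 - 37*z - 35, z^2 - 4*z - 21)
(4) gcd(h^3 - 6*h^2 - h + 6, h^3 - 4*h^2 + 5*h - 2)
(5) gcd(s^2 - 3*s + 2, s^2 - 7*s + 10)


(1) = gcd((q - 2*I)*(q + 6*I), (q + 6)*(q + 6*I)) = q + 6*I
(2) = gcd((k + 2)^2, (k + 1)*(k + 2)) = k + 2
(3) = z - 7
(4) = gcd((h - 6)*(h - 1)*(h + 1), (h - 2)*(h - 1)^2) = h - 1
(5) = s - 2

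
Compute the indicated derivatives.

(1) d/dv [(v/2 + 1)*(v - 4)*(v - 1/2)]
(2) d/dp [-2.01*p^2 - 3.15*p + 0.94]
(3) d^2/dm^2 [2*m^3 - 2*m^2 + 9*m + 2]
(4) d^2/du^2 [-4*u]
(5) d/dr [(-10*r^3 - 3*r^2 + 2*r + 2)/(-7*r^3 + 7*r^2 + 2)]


(1) = 3*v^2/2 - 5*v/2 - 7/2
(2) = -4.02*p - 3.15
(3) = 12*m - 4
(4) = 0
(5) = (-91*r^4 + 28*r^3 - 32*r^2 - 40*r + 4)/(49*r^6 - 98*r^5 + 49*r^4 - 28*r^3 + 28*r^2 + 4)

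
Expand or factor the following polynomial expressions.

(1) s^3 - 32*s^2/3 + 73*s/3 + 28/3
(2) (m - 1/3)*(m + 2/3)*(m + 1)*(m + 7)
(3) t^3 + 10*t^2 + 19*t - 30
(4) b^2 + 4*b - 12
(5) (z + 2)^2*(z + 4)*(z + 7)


(1) = (s - 7)*(s - 4)*(s + 1/3)
(2) = m^4 + 25*m^3/3 + 85*m^2/9 + 5*m/9 - 14/9
(3) = (t - 1)*(t + 5)*(t + 6)
(4) = (b - 2)*(b + 6)
(5) = z^4 + 15*z^3 + 76*z^2 + 156*z + 112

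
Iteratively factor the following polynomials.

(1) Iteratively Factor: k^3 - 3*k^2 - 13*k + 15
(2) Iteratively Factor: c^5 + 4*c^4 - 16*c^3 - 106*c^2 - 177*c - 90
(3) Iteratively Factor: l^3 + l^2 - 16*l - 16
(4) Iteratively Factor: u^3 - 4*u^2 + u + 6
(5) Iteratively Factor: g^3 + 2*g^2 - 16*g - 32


(1) = (k + 3)*(k^2 - 6*k + 5) = (k - 5)*(k + 3)*(k - 1)
(2) = (c + 2)*(c^4 + 2*c^3 - 20*c^2 - 66*c - 45) = (c - 5)*(c + 2)*(c^3 + 7*c^2 + 15*c + 9) = (c - 5)*(c + 1)*(c + 2)*(c^2 + 6*c + 9) = (c - 5)*(c + 1)*(c + 2)*(c + 3)*(c + 3)
(3) = (l + 4)*(l^2 - 3*l - 4) = (l - 4)*(l + 4)*(l + 1)
(4) = (u - 2)*(u^2 - 2*u - 3) = (u - 3)*(u - 2)*(u + 1)
(5) = (g + 4)*(g^2 - 2*g - 8) = (g + 2)*(g + 4)*(g - 4)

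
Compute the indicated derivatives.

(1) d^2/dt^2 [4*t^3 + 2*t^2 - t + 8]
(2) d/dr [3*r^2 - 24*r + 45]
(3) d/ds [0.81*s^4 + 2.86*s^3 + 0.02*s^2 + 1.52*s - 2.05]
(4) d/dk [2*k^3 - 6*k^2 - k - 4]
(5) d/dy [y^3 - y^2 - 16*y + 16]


(1) = 24*t + 4
(2) = 6*r - 24
(3) = 3.24*s^3 + 8.58*s^2 + 0.04*s + 1.52
(4) = 6*k^2 - 12*k - 1
(5) = 3*y^2 - 2*y - 16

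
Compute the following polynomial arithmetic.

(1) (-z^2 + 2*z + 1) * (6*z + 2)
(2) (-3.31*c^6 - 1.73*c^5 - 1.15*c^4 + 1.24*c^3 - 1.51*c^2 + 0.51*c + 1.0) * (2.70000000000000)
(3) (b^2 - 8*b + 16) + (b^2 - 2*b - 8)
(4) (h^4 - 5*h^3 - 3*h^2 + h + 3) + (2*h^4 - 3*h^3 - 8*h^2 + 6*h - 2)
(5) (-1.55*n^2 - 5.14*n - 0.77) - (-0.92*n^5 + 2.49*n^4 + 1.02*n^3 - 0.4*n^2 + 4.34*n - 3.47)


(1) = -6*z^3 + 10*z^2 + 10*z + 2
(2) = -8.937*c^6 - 4.671*c^5 - 3.105*c^4 + 3.348*c^3 - 4.077*c^2 + 1.377*c + 2.7
(3) = 2*b^2 - 10*b + 8
(4) = 3*h^4 - 8*h^3 - 11*h^2 + 7*h + 1
(5) = 0.92*n^5 - 2.49*n^4 - 1.02*n^3 - 1.15*n^2 - 9.48*n + 2.7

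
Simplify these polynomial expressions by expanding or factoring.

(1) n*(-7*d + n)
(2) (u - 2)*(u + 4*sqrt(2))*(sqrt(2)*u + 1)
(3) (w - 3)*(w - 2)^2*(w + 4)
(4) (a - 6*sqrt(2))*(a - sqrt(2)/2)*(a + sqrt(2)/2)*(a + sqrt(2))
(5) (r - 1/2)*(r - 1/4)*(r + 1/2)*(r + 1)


(1) = -7*d*n + n^2
(2) = sqrt(2)*u^3 - 2*sqrt(2)*u^2 + 9*u^2 - 18*u + 4*sqrt(2)*u - 8*sqrt(2)
(3) = w^4 - 3*w^3 - 12*w^2 + 52*w - 48
(4) = a^4 - 5*sqrt(2)*a^3 - 25*a^2/2 + 5*sqrt(2)*a/2 + 6
(5) = r^4 + 3*r^3/4 - r^2/2 - 3*r/16 + 1/16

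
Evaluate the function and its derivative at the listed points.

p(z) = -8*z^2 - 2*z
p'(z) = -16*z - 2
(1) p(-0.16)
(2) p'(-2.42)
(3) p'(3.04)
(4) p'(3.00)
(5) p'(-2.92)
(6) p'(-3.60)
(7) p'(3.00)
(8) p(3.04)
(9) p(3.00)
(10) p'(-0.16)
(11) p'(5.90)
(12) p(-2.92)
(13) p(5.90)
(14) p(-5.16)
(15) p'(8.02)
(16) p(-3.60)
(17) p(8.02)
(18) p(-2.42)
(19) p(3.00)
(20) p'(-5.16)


(1) = 0.12
(2) = 36.72
(3) = -50.64
(4) = -50.00
(5) = 44.72
(6) = 55.60
(7) = -50.00
(8) = -80.01
(9) = -78.00
(10) = 0.56
(11) = -96.40
(12) = -62.37
(13) = -290.28
(14) = -202.68
(15) = -130.32
(16) = -96.48
(17) = -530.60
(18) = -42.01
(19) = -78.00
(20) = 80.56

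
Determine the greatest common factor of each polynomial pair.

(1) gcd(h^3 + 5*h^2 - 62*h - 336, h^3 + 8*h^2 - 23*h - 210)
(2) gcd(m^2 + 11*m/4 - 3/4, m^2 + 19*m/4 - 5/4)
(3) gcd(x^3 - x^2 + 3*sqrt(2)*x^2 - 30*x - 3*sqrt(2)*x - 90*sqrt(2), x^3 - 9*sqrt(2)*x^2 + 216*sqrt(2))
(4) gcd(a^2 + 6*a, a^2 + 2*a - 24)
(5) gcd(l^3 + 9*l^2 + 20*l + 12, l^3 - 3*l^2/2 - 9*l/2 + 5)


(1) = gcd((h - 8)*(h + 6)*(h + 7), (h - 5)*(h + 6)*(h + 7)) = h^2 + 13*h + 42
(2) = m - 1/4
(3) = x + 3*sqrt(2)
(4) = a + 6
(5) = l + 2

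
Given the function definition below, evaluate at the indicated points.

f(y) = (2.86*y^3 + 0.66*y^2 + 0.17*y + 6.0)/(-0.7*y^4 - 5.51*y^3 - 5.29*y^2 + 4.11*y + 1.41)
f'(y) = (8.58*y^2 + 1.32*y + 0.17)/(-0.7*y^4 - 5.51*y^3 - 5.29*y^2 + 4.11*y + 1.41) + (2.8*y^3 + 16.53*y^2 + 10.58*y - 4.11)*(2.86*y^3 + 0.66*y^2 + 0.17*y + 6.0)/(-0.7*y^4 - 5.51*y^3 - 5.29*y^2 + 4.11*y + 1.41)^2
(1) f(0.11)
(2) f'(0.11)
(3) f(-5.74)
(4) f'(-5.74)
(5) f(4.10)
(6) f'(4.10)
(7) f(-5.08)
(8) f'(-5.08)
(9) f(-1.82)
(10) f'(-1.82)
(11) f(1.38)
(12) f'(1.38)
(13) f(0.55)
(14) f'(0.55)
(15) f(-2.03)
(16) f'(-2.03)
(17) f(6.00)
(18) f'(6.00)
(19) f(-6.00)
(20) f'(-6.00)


(1) = 3.37
(2) = -4.92
(3) = -6.00
(4) = 6.70
(5) = -0.33
(6) = 0.03
(7) = -3.52
(8) = 2.09
(9) = -4.82
(10) = -22.47
(11) = -0.75
(12) = 0.93
(13) = 6.21
(14) = 44.12
(15) = -2.84
(16) = -3.92
(17) = -0.29
(18) = 0.02
(19) = -8.50
(20) = 13.84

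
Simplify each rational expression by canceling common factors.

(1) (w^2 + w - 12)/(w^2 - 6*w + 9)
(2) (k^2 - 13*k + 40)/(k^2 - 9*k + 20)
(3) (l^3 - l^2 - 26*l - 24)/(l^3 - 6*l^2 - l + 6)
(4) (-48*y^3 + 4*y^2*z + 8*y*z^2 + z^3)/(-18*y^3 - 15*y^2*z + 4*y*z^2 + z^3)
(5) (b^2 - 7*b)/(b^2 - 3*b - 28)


(1) = (w + 4)/(w - 3)
(2) = (k - 8)/(k - 4)
(3) = (l + 4)/(l - 1)
(4) = (8*y^2 - 2*y*z - z^2)/(3*y^2 + 2*y*z - z^2)
(5) = b/(b + 4)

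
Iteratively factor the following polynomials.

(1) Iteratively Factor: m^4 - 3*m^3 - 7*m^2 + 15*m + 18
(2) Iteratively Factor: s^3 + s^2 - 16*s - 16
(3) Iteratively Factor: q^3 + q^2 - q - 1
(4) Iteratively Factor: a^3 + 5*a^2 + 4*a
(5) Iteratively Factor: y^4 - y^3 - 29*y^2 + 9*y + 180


(1) = (m - 3)*(m^3 - 7*m - 6) = (m - 3)^2*(m^2 + 3*m + 2) = (m - 3)^2*(m + 1)*(m + 2)
(2) = (s + 4)*(s^2 - 3*s - 4) = (s + 1)*(s + 4)*(s - 4)
(3) = (q + 1)*(q^2 - 1) = (q - 1)*(q + 1)*(q + 1)
(4) = (a + 1)*(a^2 + 4*a) = (a + 1)*(a + 4)*(a)
(5) = (y - 3)*(y^3 + 2*y^2 - 23*y - 60) = (y - 3)*(y + 3)*(y^2 - y - 20) = (y - 3)*(y + 3)*(y + 4)*(y - 5)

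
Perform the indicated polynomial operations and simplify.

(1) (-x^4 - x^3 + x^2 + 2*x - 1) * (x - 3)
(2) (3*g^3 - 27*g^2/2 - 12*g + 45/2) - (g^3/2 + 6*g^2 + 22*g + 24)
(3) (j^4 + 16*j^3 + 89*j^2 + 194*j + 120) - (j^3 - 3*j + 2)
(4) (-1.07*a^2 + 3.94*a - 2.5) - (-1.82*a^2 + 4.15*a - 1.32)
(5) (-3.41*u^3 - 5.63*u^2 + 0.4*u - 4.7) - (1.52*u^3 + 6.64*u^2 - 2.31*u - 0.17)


(1) = -x^5 + 2*x^4 + 4*x^3 - x^2 - 7*x + 3
(2) = 5*g^3/2 - 39*g^2/2 - 34*g - 3/2
(3) = j^4 + 15*j^3 + 89*j^2 + 197*j + 118
(4) = 0.75*a^2 - 0.21*a - 1.18
(5) = -4.93*u^3 - 12.27*u^2 + 2.71*u - 4.53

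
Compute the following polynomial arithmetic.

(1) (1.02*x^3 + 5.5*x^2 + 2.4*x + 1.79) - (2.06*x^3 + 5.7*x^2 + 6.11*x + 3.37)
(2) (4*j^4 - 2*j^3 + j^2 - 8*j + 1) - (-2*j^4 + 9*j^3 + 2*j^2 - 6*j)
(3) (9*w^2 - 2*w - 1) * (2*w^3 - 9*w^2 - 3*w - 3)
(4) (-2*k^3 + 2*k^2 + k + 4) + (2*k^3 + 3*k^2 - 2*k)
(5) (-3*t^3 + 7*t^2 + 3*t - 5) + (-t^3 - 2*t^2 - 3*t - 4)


(1) = -1.04*x^3 - 0.2*x^2 - 3.71*x - 1.58
(2) = 6*j^4 - 11*j^3 - j^2 - 2*j + 1
(3) = 18*w^5 - 85*w^4 - 11*w^3 - 12*w^2 + 9*w + 3
(4) = 5*k^2 - k + 4
(5) = -4*t^3 + 5*t^2 - 9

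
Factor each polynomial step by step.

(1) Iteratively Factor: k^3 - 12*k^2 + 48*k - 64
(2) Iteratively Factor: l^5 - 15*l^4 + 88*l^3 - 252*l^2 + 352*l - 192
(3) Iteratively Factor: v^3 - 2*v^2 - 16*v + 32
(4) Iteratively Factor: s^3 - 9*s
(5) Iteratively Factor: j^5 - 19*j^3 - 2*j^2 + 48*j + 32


(1) = (k - 4)*(k^2 - 8*k + 16) = (k - 4)^2*(k - 4)
(2) = (l - 2)*(l^4 - 13*l^3 + 62*l^2 - 128*l + 96) = (l - 3)*(l - 2)*(l^3 - 10*l^2 + 32*l - 32) = (l - 3)*(l - 2)^2*(l^2 - 8*l + 16) = (l - 4)*(l - 3)*(l - 2)^2*(l - 4)
(3) = (v - 4)*(v^2 + 2*v - 8) = (v - 4)*(v + 4)*(v - 2)
(4) = (s + 3)*(s^2 - 3*s) = s*(s + 3)*(s - 3)
(5) = (j - 4)*(j^4 + 4*j^3 - 3*j^2 - 14*j - 8) = (j - 4)*(j - 2)*(j^3 + 6*j^2 + 9*j + 4) = (j - 4)*(j - 2)*(j + 1)*(j^2 + 5*j + 4) = (j - 4)*(j - 2)*(j + 1)^2*(j + 4)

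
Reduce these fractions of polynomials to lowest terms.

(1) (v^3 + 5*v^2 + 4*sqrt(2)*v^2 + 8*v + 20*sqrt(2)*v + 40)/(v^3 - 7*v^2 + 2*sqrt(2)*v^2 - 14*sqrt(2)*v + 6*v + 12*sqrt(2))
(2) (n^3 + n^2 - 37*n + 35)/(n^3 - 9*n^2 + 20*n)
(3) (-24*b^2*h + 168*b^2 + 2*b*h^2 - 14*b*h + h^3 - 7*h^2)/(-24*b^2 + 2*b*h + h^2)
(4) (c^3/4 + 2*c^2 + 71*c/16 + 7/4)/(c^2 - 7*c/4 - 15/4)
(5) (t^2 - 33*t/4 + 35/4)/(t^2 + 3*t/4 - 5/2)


(1) = (v^2 + v*(2*sqrt(2) + 5) + 10*sqrt(2))/(v^2 - 7*v + 6)
(2) = (n^2 + 6*n - 7)/(n^2 - 4*n)
(3) = h - 7
(4) = (4*c^3 + 32*c^2 + 71*c + 28)/(16*c^2 - 28*c - 60)
(5) = (t - 7)/(t + 2)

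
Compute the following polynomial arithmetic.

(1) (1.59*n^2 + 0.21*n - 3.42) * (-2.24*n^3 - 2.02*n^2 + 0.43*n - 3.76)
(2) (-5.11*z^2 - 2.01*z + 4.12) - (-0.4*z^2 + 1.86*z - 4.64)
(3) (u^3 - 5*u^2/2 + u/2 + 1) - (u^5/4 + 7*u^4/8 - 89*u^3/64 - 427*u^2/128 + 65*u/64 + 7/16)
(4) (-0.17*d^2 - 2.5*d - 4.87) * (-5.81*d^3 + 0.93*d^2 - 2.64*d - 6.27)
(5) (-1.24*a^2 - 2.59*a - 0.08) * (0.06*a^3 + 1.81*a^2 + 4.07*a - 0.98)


(1) = -3.5616*n^5 - 3.6822*n^4 + 7.9203*n^3 + 1.0203*n^2 - 2.2602*n + 12.8592
(2) = -4.71*z^2 - 3.87*z + 8.76
(3) = -u^5/4 - 7*u^4/8 + 153*u^3/64 + 107*u^2/128 - 33*u/64 + 9/16
(4) = 0.9877*d^5 + 14.3669*d^4 + 26.4185*d^3 + 3.1368*d^2 + 28.5318*d + 30.5349
(5) = -0.0744*a^5 - 2.3998*a^4 - 9.7395*a^3 - 9.4709*a^2 + 2.2126*a + 0.0784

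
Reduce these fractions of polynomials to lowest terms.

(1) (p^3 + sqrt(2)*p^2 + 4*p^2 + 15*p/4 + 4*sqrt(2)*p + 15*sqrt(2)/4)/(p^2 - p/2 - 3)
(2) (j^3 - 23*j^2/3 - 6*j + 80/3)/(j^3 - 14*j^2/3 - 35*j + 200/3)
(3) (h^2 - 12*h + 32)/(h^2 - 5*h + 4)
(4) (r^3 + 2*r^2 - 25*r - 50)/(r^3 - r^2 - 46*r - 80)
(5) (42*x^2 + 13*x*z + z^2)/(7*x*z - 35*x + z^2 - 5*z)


(1) = (8*p^2 + p*(8*sqrt(2) + 20) + 20*sqrt(2))/(8*p - 16)
(2) = (j + 2)/(j + 5)
(3) = (h - 8)/(h - 1)
(4) = (r - 5)/(r - 8)
(5) = (6*x + z)/(z - 5)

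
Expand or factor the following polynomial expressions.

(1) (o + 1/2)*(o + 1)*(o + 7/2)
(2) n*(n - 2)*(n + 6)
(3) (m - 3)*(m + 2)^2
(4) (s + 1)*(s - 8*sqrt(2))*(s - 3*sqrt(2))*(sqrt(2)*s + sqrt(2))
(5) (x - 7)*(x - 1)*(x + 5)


(1) = o^3 + 5*o^2 + 23*o/4 + 7/4
(2) = n^3 + 4*n^2 - 12*n
(3) = m^3 + m^2 - 8*m - 12
(4) = sqrt(2)*s^4 - 22*s^3 + 2*sqrt(2)*s^3 - 44*s^2 + 49*sqrt(2)*s^2 - 22*s + 96*sqrt(2)*s + 48*sqrt(2)
(5) = x^3 - 3*x^2 - 33*x + 35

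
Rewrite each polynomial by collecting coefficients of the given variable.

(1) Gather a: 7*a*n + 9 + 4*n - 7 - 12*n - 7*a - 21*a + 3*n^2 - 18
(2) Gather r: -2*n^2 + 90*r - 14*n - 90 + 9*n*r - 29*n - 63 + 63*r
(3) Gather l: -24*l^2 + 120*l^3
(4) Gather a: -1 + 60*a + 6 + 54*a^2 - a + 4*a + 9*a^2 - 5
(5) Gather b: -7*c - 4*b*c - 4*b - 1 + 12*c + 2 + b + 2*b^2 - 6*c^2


(1) = a*(7*n - 28) + 3*n^2 - 8*n - 16
(2) = -2*n^2 - 43*n + r*(9*n + 153) - 153
(3) = 120*l^3 - 24*l^2
(4) = 63*a^2 + 63*a
(5) = 2*b^2 + b*(-4*c - 3) - 6*c^2 + 5*c + 1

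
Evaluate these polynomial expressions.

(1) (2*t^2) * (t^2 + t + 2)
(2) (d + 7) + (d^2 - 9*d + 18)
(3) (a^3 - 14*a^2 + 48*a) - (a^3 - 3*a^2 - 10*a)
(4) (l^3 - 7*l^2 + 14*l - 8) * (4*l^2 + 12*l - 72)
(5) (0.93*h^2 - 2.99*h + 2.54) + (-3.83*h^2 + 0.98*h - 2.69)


(1) = 2*t^4 + 2*t^3 + 4*t^2
(2) = d^2 - 8*d + 25
(3) = -11*a^2 + 58*a
(4) = 4*l^5 - 16*l^4 - 100*l^3 + 640*l^2 - 1104*l + 576
(5) = -2.9*h^2 - 2.01*h - 0.15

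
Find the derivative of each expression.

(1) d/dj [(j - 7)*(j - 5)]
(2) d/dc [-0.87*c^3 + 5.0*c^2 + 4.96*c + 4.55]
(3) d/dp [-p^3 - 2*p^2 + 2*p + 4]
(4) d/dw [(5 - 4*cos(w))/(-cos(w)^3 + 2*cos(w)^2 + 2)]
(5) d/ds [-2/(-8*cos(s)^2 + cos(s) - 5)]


(1) = 2*j - 12
(2) = -2.61*c^2 + 10.0*c + 4.96
(3) = -3*p^2 - 4*p + 2
(4) = (26*cos(w) - 23*cos(2*w)/2 + 2*cos(3*w) - 7/2)*sin(w)/(-cos(w)^3 + 2*cos(w)^2 + 2)^2
(5) = 2*(16*cos(s) - 1)*sin(s)/(8*sin(s)^2 + cos(s) - 13)^2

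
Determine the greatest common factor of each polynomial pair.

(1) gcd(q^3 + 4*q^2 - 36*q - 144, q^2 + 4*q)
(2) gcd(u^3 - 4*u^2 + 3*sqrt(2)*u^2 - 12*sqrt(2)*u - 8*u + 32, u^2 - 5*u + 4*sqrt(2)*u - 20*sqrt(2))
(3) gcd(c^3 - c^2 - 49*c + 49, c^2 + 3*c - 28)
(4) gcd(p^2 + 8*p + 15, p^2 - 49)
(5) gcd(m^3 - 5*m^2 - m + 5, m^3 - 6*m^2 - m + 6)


(1) = gcd((q - 6)*(q + 4)*(q + 6), q*(q + 4)) = q + 4
(2) = u + 4*sqrt(2)
(3) = c + 7
(4) = gcd((p + 3)*(p + 5), (p - 7)*(p + 7)) = 1
(5) = gcd((m - 5)*(m - 1)*(m + 1), (m - 6)*(m - 1)*(m + 1)) = m^2 - 1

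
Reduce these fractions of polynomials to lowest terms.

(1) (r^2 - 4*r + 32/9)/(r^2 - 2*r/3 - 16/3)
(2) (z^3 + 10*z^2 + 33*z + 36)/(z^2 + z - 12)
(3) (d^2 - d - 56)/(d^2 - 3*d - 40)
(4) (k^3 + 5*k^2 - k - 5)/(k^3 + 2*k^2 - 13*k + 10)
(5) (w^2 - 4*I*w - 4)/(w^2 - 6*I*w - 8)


(1) = (3*r - 4)/(3*r + 6)
(2) = (z^2 + 6*z + 9)/(z - 3)
(3) = (d + 7)/(d + 5)
(4) = (k + 1)/(k - 2)
(5) = (w - 2*I)/(w - 4*I)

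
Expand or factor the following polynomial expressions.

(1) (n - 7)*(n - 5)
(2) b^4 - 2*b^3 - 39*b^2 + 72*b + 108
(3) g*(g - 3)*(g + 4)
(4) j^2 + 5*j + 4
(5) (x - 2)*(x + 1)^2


(1) = n^2 - 12*n + 35
(2) = (b - 6)*(b - 3)*(b + 1)*(b + 6)
(3) = g^3 + g^2 - 12*g
(4) = (j + 1)*(j + 4)
(5) = x^3 - 3*x - 2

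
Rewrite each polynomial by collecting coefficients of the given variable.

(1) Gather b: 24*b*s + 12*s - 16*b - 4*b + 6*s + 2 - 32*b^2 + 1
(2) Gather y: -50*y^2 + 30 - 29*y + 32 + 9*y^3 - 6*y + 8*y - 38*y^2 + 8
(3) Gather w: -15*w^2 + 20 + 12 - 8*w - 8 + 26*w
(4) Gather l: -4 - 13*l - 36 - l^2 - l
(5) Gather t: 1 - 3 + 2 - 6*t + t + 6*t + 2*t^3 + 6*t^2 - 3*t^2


(1) = -32*b^2 + b*(24*s - 20) + 18*s + 3
(2) = 9*y^3 - 88*y^2 - 27*y + 70
(3) = -15*w^2 + 18*w + 24
(4) = -l^2 - 14*l - 40
(5) = 2*t^3 + 3*t^2 + t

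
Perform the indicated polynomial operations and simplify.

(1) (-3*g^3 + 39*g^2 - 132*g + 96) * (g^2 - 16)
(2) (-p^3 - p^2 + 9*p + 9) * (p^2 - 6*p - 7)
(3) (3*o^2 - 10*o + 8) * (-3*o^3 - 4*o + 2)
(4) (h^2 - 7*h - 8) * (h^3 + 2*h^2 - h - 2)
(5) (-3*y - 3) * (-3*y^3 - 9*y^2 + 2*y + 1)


(1) = -3*g^5 + 39*g^4 - 84*g^3 - 528*g^2 + 2112*g - 1536
(2) = -p^5 + 5*p^4 + 22*p^3 - 38*p^2 - 117*p - 63
(3) = -9*o^5 + 30*o^4 - 36*o^3 + 46*o^2 - 52*o + 16
(4) = h^5 - 5*h^4 - 23*h^3 - 11*h^2 + 22*h + 16
(5) = 9*y^4 + 36*y^3 + 21*y^2 - 9*y - 3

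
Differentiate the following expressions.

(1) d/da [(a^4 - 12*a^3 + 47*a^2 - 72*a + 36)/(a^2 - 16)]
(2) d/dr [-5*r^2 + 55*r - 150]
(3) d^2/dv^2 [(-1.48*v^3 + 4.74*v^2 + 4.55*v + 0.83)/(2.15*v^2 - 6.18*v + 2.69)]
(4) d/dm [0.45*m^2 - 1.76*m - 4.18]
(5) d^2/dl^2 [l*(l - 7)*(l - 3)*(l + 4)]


(1) = 2*(a^5 - 6*a^4 - 32*a^3 + 324*a^2 - 788*a + 576)/(a^4 - 32*a^2 + 256)
(2) = 55 - 10*r
(3) = (72.095166*v^3 + 6.160206*v^2 - 288.315378*v + 273.677222)/(9.938375*v^6 - 85.70115*v^5 + 283.644555*v^4 - 450.481212*v^3 + 354.885513*v^2 - 134.157294*v + 19.465109)
(4) = 0.9*m - 1.76
(5) = 12*l^2 - 36*l - 38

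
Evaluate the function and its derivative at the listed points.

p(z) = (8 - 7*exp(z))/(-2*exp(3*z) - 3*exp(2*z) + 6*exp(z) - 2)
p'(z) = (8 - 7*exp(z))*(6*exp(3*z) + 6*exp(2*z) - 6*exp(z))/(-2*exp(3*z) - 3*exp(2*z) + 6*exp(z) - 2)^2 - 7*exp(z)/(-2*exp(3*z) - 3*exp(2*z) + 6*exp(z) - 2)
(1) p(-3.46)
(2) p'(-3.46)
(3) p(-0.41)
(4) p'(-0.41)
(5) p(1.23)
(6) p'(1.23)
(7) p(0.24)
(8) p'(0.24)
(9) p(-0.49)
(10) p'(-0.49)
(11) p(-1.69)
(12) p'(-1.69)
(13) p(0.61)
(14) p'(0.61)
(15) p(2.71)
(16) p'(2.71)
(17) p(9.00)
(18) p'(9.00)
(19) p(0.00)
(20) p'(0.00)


(1) = -4.29
(2) = -0.31
(3) = 44.13
(4) = 179.45
(5) = 0.16
(6) = -0.25
(7) = 0.27
(8) = 1.51
(9) = 41.25
(10) = -67.99
(11) = -6.66
(12) = -4.43
(13) = 0.36
(14) = -0.29
(15) = 0.01
(16) = -0.02
(17) = 0.00
(18) = -0.00
(19) = -1.00
(20) = 13.00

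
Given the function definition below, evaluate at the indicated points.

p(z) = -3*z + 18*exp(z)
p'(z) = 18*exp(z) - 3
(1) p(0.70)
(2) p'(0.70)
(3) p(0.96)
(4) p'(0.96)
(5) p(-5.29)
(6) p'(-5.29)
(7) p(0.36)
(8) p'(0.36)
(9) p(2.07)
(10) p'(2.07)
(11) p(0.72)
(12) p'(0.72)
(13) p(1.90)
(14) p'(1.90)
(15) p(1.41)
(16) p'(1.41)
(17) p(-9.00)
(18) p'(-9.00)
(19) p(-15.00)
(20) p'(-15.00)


(1) = 34.15
(2) = 33.25
(3) = 44.13
(4) = 44.01
(5) = 15.96
(6) = -2.91
(7) = 24.72
(8) = 22.80
(9) = 136.44
(10) = 139.65
(11) = 34.82
(12) = 33.98
(13) = 114.65
(14) = 117.35
(15) = 69.50
(16) = 70.73
(17) = 27.00
(18) = -3.00
(19) = 45.00
(20) = -3.00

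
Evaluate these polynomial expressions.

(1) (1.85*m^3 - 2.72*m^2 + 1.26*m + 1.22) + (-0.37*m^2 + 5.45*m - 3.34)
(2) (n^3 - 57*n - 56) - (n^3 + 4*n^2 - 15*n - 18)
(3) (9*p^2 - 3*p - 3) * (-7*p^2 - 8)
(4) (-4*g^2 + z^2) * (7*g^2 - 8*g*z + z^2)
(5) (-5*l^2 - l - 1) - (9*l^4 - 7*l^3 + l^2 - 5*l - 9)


(1) = 1.85*m^3 - 3.09*m^2 + 6.71*m - 2.12
(2) = -4*n^2 - 42*n - 38
(3) = -63*p^4 + 21*p^3 - 51*p^2 + 24*p + 24
(4) = -28*g^4 + 32*g^3*z + 3*g^2*z^2 - 8*g*z^3 + z^4
(5) = -9*l^4 + 7*l^3 - 6*l^2 + 4*l + 8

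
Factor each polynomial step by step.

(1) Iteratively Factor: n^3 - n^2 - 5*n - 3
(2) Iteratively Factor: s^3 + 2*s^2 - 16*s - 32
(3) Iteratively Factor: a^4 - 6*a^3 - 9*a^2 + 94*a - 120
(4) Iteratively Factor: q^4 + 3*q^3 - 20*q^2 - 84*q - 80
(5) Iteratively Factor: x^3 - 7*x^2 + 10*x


(1) = (n + 1)*(n^2 - 2*n - 3) = (n + 1)^2*(n - 3)
(2) = (s + 4)*(s^2 - 2*s - 8) = (s + 2)*(s + 4)*(s - 4)
(3) = (a - 3)*(a^3 - 3*a^2 - 18*a + 40) = (a - 3)*(a - 2)*(a^2 - a - 20) = (a - 5)*(a - 3)*(a - 2)*(a + 4)
(4) = (q + 4)*(q^3 - q^2 - 16*q - 20) = (q - 5)*(q + 4)*(q^2 + 4*q + 4) = (q - 5)*(q + 2)*(q + 4)*(q + 2)
(5) = (x - 2)*(x^2 - 5*x) = x*(x - 2)*(x - 5)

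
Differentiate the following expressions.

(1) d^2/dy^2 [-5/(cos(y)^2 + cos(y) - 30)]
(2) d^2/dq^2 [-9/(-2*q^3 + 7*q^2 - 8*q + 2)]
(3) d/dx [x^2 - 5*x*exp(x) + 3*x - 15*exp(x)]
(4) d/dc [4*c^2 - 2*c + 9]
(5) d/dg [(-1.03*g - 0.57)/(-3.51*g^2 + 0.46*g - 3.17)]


(1) = 5*(4*sin(y)^4 - 123*sin(y)^2 + 105*cos(y)/4 + 3*cos(3*y)/4 + 57)/((cos(y) - 5)^3*(cos(y) + 6)^3)
(2) = 18*((7 - 6*q)*(2*q^3 - 7*q^2 + 8*q - 2) + 4*(3*q^2 - 7*q + 4)^2)/(2*q^3 - 7*q^2 + 8*q - 2)^3
(3) = -5*x*exp(x) + 2*x - 20*exp(x) + 3
(4) = 8*c - 2
(5) = (-3.6153*g^2 - 4.0014*g + 3.5273)/(12.3201*g^4 - 3.2292*g^3 + 22.465*g^2 - 2.9164*g + 10.0489)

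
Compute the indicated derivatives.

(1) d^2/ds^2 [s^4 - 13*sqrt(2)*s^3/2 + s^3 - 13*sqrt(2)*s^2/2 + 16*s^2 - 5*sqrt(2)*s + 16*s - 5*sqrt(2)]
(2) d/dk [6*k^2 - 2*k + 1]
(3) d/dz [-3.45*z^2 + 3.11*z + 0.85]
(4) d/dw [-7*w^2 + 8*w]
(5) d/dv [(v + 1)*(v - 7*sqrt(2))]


(1) = 12*s^2 - 39*sqrt(2)*s + 6*s - 13*sqrt(2) + 32
(2) = 12*k - 2
(3) = 3.11 - 6.9*z
(4) = 8 - 14*w
(5) = 2*v - 7*sqrt(2) + 1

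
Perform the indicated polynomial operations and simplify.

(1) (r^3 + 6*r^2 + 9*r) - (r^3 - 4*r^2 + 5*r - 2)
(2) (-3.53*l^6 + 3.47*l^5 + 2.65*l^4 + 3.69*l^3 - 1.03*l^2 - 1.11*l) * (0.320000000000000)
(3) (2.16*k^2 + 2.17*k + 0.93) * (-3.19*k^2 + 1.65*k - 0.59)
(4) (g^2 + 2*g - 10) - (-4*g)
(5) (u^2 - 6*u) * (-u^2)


(1) = 10*r^2 + 4*r + 2
(2) = -1.1296*l^6 + 1.1104*l^5 + 0.848*l^4 + 1.1808*l^3 - 0.3296*l^2 - 0.3552*l
(3) = -6.8904*k^4 - 3.3583*k^3 - 0.6606*k^2 + 0.2542*k - 0.5487
(4) = g^2 + 6*g - 10
(5) = -u^4 + 6*u^3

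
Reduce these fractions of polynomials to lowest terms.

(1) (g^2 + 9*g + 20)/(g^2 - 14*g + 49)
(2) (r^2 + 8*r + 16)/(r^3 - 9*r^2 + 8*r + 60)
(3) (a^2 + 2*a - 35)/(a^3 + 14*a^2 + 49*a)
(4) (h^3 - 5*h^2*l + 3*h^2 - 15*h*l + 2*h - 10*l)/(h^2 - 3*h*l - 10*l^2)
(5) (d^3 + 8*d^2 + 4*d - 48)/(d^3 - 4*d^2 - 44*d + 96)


(1) = (g^2 + 9*g + 20)/(g^2 - 14*g + 49)
(2) = (r^2 + 8*r + 16)/(r^3 - 9*r^2 + 8*r + 60)
(3) = (a - 5)/(a^2 + 7*a)
(4) = (h^2 + 3*h + 2)/(h + 2*l)
(5) = (d + 4)/(d - 8)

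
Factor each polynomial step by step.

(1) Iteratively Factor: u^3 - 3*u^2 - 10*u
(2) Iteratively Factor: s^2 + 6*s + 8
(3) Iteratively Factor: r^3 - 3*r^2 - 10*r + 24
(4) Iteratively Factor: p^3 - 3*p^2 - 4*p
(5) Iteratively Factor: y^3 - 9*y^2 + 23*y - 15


(1) = (u + 2)*(u^2 - 5*u) = (u - 5)*(u + 2)*(u)
(2) = (s + 2)*(s + 4)
(3) = (r - 4)*(r^2 + r - 6) = (r - 4)*(r - 2)*(r + 3)
(4) = (p)*(p^2 - 3*p - 4) = p*(p + 1)*(p - 4)
(5) = (y - 5)*(y^2 - 4*y + 3) = (y - 5)*(y - 1)*(y - 3)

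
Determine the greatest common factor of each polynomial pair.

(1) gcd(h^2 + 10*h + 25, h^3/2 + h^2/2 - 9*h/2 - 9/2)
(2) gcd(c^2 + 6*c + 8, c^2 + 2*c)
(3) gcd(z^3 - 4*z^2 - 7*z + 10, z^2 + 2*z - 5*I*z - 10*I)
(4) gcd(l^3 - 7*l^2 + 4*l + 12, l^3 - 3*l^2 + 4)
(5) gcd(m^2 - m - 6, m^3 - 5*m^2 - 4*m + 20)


(1) = gcd((h + 5)^2, (h/2 + 1/2)*(h - 3)*(h + 3)) = 1
(2) = c + 2
(3) = gcd((z - 5)*(z - 1)*(z + 2), (z + 2)*(z - 5*I)) = z + 2
(4) = gcd((l - 6)*(l - 2)*(l + 1), (l - 2)^2*(l + 1)) = l^2 - l - 2
(5) = m + 2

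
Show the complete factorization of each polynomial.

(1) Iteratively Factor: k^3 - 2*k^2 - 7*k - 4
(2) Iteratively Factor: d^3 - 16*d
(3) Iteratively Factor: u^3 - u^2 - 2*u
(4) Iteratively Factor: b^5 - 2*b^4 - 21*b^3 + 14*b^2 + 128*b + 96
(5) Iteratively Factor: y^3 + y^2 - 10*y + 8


(1) = (k + 1)*(k^2 - 3*k - 4) = (k - 4)*(k + 1)*(k + 1)
(2) = (d + 4)*(d^2 - 4*d) = d*(d + 4)*(d - 4)
(3) = (u)*(u^2 - u - 2) = u*(u - 2)*(u + 1)
(4) = (b + 2)*(b^4 - 4*b^3 - 13*b^2 + 40*b + 48) = (b - 4)*(b + 2)*(b^3 - 13*b - 12) = (b - 4)^2*(b + 2)*(b^2 + 4*b + 3) = (b - 4)^2*(b + 2)*(b + 3)*(b + 1)
(5) = (y + 4)*(y^2 - 3*y + 2) = (y - 1)*(y + 4)*(y - 2)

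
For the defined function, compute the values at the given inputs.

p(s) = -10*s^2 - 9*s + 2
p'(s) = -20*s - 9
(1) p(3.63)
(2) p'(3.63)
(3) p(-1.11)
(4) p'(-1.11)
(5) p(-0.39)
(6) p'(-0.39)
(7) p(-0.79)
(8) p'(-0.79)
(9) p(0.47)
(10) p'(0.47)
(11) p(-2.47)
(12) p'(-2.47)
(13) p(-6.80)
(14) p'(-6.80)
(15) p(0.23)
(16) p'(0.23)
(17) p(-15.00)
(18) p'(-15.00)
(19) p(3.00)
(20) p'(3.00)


(1) = -162.44
(2) = -81.60
(3) = -0.33
(4) = 13.20
(5) = 3.99
(6) = -1.20
(7) = 2.87
(8) = 6.80
(9) = -4.44
(10) = -18.40
(11) = -36.78
(12) = 40.40
(13) = -399.20
(14) = 127.00
(15) = -0.60
(16) = -13.60
(17) = -2113.00
(18) = 291.00
(19) = -115.00
(20) = -69.00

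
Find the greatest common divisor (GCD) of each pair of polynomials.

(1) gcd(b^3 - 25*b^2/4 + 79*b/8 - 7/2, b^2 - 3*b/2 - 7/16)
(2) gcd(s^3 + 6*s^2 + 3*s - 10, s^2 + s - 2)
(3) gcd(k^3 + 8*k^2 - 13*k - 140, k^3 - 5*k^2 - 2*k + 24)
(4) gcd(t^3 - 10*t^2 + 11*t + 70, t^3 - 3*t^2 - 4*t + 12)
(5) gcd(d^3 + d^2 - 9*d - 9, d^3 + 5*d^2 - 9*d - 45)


(1) = gcd((b - 4)*(b - 7/4)*(b - 1/2), (b - 7/4)*(b + 1/4)) = b - 7/4
(2) = s^2 + s - 2
(3) = gcd((k - 4)*(k + 5)*(k + 7), (k - 4)*(k - 3)*(k + 2)) = k - 4
(4) = gcd((t - 7)*(t - 5)*(t + 2), (t - 3)*(t - 2)*(t + 2)) = t + 2
(5) = gcd((d - 3)*(d + 1)*(d + 3), (d - 3)*(d + 3)*(d + 5)) = d^2 - 9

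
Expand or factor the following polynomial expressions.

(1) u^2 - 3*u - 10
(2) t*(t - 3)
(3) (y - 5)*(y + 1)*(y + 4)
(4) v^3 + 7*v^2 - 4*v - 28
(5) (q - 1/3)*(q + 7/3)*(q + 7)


(1) = (u - 5)*(u + 2)
(2) = t^2 - 3*t
(3) = y^3 - 21*y - 20
(4) = (v - 2)*(v + 2)*(v + 7)
(5) = q^3 + 9*q^2 + 119*q/9 - 49/9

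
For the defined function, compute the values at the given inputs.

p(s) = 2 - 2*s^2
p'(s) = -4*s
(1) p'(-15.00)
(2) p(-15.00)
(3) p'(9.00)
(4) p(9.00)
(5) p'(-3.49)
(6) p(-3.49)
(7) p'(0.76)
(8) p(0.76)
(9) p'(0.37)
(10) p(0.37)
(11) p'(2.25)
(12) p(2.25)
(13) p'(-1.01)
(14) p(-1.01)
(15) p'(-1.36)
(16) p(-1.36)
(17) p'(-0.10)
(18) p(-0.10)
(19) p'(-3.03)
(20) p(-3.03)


(1) = 60.00
(2) = -448.00
(3) = -36.00
(4) = -160.00
(5) = 13.96
(6) = -22.36
(7) = -3.04
(8) = 0.84
(9) = -1.48
(10) = 1.73
(11) = -9.00
(12) = -8.12
(13) = 4.04
(14) = -0.04
(15) = 5.44
(16) = -1.70
(17) = 0.40
(18) = 1.98
(19) = 12.12
(20) = -16.36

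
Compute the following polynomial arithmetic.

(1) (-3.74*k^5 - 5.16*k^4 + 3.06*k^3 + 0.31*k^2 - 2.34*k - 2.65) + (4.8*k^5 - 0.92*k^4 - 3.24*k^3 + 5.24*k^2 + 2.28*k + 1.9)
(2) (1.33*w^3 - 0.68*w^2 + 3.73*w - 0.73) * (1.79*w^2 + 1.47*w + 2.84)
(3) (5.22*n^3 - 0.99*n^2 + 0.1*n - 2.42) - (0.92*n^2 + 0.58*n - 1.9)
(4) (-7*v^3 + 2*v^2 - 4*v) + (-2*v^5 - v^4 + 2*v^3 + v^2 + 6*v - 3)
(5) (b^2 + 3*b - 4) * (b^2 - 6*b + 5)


(1) = 1.06*k^5 - 6.08*k^4 - 0.18*k^3 + 5.55*k^2 - 0.06*k - 0.75
(2) = 2.3807*w^5 + 0.7379*w^4 + 9.4543*w^3 + 2.2452*w^2 + 9.5201*w - 2.0732
(3) = 5.22*n^3 - 1.91*n^2 - 0.48*n - 0.52
(4) = -2*v^5 - v^4 - 5*v^3 + 3*v^2 + 2*v - 3
(5) = b^4 - 3*b^3 - 17*b^2 + 39*b - 20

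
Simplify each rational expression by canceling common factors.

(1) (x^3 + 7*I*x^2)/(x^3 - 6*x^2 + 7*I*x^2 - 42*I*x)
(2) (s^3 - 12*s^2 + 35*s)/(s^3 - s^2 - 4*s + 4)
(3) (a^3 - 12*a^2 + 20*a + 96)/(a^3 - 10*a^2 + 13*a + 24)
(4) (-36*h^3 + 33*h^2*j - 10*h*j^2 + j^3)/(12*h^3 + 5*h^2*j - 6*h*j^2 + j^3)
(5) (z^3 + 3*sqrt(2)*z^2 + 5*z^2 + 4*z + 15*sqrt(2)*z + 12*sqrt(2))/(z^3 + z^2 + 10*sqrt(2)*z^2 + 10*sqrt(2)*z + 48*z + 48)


(1) = x/(x - 6)
(2) = (s^3 - 12*s^2 + 35*s)/(s^3 - s^2 - 4*s + 4)
(3) = (a^2 - 4*a - 12)/(a^2 - 2*a - 3)
(4) = (-3*h + j)/(h + j)
(5) = (z^2 + z*(4 + 3*sqrt(2)) + 12*sqrt(2))/(z^2 + 10*sqrt(2)*z + 48)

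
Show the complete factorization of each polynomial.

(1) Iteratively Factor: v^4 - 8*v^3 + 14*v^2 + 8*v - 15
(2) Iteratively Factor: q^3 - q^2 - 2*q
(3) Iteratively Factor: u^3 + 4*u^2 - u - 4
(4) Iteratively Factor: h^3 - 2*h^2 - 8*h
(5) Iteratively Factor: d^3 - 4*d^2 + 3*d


(1) = (v + 1)*(v^3 - 9*v^2 + 23*v - 15) = (v - 5)*(v + 1)*(v^2 - 4*v + 3) = (v - 5)*(v - 3)*(v + 1)*(v - 1)
(2) = (q + 1)*(q^2 - 2*q) = (q - 2)*(q + 1)*(q)
(3) = (u + 1)*(u^2 + 3*u - 4) = (u + 1)*(u + 4)*(u - 1)
(4) = (h - 4)*(h^2 + 2*h) = (h - 4)*(h + 2)*(h)
(5) = (d - 1)*(d^2 - 3*d) = d*(d - 1)*(d - 3)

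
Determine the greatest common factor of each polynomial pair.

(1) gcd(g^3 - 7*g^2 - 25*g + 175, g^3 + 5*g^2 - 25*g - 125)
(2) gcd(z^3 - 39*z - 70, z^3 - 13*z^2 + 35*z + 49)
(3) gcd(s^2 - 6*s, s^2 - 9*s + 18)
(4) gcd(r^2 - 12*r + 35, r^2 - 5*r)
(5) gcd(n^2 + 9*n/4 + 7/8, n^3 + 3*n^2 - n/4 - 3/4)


(1) = gcd((g - 7)*(g - 5)*(g + 5), (g - 5)*(g + 5)^2) = g^2 - 25
(2) = z - 7
(3) = s - 6
(4) = gcd((r - 7)*(r - 5), r*(r - 5)) = r - 5
(5) = n + 1/2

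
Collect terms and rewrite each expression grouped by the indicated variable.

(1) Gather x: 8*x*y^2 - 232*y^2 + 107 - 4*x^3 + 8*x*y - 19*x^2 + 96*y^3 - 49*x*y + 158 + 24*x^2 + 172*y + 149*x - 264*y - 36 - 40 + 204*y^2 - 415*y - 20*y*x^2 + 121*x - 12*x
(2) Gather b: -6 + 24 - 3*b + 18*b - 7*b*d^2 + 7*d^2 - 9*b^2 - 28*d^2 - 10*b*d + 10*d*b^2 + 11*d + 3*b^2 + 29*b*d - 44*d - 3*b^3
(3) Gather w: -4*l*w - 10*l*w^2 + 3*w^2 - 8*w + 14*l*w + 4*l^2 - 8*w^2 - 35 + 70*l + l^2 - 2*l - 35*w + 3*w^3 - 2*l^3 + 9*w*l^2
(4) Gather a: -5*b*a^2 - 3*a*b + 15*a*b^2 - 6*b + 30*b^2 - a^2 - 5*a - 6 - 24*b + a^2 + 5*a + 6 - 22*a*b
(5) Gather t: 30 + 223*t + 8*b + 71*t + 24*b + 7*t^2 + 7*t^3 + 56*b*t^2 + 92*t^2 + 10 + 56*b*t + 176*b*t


(1) = -4*x^3 + x^2*(5 - 20*y) + x*(8*y^2 - 41*y + 258) + 96*y^3 - 28*y^2 - 507*y + 189
(2) = -3*b^3 + b^2*(10*d - 6) + b*(-7*d^2 + 19*d + 15) - 21*d^2 - 33*d + 18
(3) = -2*l^3 + 5*l^2 + 68*l + 3*w^3 + w^2*(-10*l - 5) + w*(9*l^2 + 10*l - 43) - 35
(4) = -5*a^2*b + a*(15*b^2 - 25*b) + 30*b^2 - 30*b
(5) = 32*b + 7*t^3 + t^2*(56*b + 99) + t*(232*b + 294) + 40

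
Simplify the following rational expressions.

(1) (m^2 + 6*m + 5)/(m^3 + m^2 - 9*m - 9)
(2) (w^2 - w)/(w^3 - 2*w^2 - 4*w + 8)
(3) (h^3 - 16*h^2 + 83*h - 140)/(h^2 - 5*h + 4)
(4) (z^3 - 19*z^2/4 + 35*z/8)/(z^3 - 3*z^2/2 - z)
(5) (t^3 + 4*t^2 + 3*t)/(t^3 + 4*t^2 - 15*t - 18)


(1) = (m + 5)/(m^2 - 9)
(2) = (w^2 - w)/(w^3 - 2*w^2 - 4*w + 8)
(3) = (h^2 - 12*h + 35)/(h - 1)
(4) = (8*z^2 - 38*z + 35)/(8*z^2 - 12*z - 8)
(5) = (t^2 + 3*t)/(t^2 + 3*t - 18)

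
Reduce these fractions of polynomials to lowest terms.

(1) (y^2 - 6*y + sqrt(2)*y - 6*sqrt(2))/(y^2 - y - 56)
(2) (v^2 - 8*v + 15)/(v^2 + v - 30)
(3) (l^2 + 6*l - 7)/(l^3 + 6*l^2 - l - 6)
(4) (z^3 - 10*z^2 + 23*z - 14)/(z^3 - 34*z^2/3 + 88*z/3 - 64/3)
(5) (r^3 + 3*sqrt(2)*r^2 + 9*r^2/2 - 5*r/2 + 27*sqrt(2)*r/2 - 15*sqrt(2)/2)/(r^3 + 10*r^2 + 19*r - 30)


(1) = (y^2 + y*(-6 + sqrt(2)) - 6*sqrt(2))/(y^2 - y - 56)
(2) = (v - 3)/(v + 6)
(3) = (l + 7)/(l^2 + 7*l + 6)
(4) = (3*z^2 - 24*z + 21)/(3*z^2 - 28*z + 32)
(5) = (2*r^2 + r*(-1 + 6*sqrt(2)) - 3*sqrt(2))/(2*r^2 + 10*r - 12)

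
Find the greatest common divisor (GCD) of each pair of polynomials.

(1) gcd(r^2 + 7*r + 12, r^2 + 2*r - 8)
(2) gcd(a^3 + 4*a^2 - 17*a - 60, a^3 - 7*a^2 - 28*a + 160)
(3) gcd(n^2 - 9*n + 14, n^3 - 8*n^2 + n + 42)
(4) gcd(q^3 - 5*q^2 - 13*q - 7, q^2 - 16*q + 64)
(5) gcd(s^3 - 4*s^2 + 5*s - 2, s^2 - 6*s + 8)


(1) = r + 4
(2) = gcd((a - 4)*(a + 3)*(a + 5), (a - 8)*(a - 4)*(a + 5)) = a^2 + a - 20
(3) = n - 7
(4) = 1
(5) = s - 2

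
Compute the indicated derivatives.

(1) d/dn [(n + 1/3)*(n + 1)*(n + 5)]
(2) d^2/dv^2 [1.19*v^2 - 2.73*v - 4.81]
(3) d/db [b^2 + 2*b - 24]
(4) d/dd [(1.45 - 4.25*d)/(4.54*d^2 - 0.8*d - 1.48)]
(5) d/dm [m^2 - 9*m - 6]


(1) = 3*n^2 + 38*n/3 + 7
(2) = 2.38000000000000
(3) = 2*b + 2
(4) = (19.295*d^2 - 13.166*d + 7.45)/(20.6116*d^4 - 7.264*d^3 - 12.7984*d^2 + 2.368*d + 2.1904)
(5) = 2*m - 9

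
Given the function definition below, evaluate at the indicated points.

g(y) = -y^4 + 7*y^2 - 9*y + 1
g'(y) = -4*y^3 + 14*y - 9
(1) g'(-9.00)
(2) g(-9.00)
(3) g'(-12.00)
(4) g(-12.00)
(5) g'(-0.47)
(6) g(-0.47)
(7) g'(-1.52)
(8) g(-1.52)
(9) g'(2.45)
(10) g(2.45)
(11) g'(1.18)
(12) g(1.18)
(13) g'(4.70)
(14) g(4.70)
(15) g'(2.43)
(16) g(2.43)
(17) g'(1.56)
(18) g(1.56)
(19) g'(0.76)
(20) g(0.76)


(1) = 2781.00
(2) = -5912.00
(3) = 6735.00
(4) = -19619.00
(5) = -15.16
(6) = 6.73
(7) = -16.23
(8) = 25.51
(9) = -33.52
(10) = -15.06
(11) = 0.95
(12) = -1.81
(13) = -358.49
(14) = -374.64
(15) = -32.38
(16) = -14.40
(17) = -2.35
(18) = -1.93
(19) = -0.12
(20) = -2.13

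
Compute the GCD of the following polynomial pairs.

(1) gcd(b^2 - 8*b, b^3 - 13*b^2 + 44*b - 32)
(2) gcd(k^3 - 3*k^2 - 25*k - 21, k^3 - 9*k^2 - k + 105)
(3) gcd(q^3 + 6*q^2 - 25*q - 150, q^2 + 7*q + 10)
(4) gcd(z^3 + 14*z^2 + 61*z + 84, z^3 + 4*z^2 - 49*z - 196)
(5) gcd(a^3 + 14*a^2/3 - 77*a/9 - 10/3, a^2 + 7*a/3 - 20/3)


(1) = b - 8
(2) = k^2 - 4*k - 21
(3) = gcd((q - 5)*(q + 5)*(q + 6), (q + 2)*(q + 5)) = q + 5
(4) = z^2 + 11*z + 28
(5) = gcd((a - 5/3)*(a + 1/3)*(a + 6), (a - 5/3)*(a + 4)) = a - 5/3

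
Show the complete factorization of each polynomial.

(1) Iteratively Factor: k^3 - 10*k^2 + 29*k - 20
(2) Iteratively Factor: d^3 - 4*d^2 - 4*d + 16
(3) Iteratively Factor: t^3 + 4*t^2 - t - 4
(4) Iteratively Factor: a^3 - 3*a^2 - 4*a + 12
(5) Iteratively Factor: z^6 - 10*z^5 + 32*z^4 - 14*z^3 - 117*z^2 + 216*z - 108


(1) = (k - 5)*(k^2 - 5*k + 4) = (k - 5)*(k - 1)*(k - 4)
(2) = (d + 2)*(d^2 - 6*d + 8) = (d - 4)*(d + 2)*(d - 2)
(3) = (t - 1)*(t^2 + 5*t + 4) = (t - 1)*(t + 1)*(t + 4)
(4) = (a + 2)*(a^2 - 5*a + 6) = (a - 2)*(a + 2)*(a - 3)
(5) = (z - 2)*(z^5 - 8*z^4 + 16*z^3 + 18*z^2 - 81*z + 54) = (z - 2)*(z - 1)*(z^4 - 7*z^3 + 9*z^2 + 27*z - 54) = (z - 3)*(z - 2)*(z - 1)*(z^3 - 4*z^2 - 3*z + 18) = (z - 3)^2*(z - 2)*(z - 1)*(z^2 - z - 6) = (z - 3)^3*(z - 2)*(z - 1)*(z + 2)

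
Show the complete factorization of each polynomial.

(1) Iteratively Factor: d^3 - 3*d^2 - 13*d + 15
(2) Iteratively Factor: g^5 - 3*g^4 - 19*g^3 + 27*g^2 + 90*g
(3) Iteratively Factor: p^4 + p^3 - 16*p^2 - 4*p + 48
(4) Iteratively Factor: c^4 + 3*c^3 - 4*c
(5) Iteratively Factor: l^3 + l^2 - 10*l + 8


(1) = (d + 3)*(d^2 - 6*d + 5) = (d - 1)*(d + 3)*(d - 5)
(2) = (g - 3)*(g^4 - 19*g^2 - 30*g) = g*(g - 3)*(g^3 - 19*g - 30) = g*(g - 3)*(g + 2)*(g^2 - 2*g - 15) = g*(g - 3)*(g + 2)*(g + 3)*(g - 5)
(3) = (p + 4)*(p^3 - 3*p^2 - 4*p + 12) = (p - 2)*(p + 4)*(p^2 - p - 6) = (p - 3)*(p - 2)*(p + 4)*(p + 2)
(4) = (c)*(c^3 + 3*c^2 - 4) = c*(c + 2)*(c^2 + c - 2) = c*(c - 1)*(c + 2)*(c + 2)
(5) = (l - 1)*(l^2 + 2*l - 8) = (l - 2)*(l - 1)*(l + 4)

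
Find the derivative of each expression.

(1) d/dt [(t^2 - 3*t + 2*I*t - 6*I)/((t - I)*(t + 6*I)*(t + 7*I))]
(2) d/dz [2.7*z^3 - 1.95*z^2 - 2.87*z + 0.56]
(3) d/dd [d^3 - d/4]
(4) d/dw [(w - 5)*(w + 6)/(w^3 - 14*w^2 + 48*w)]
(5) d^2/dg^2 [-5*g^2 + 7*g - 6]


(1) = (-t^4 + t^3*(6 - 4*I) + t^2*(-5 + 54*I) + t*(-144 + 84*I) - 84 - 300*I)/(t^6 + 24*I*t^5 - 202*t^4 - 612*I*t^3 - 167*t^2 - 2436*I*t - 1764)
(2) = 8.1*z^2 - 3.9*z - 2.87
(3) = 3*d^2 - 1/4
(4) = (-w^4 - 2*w^3 + 152*w^2 - 840*w + 1440)/(w^2*(w^4 - 28*w^3 + 292*w^2 - 1344*w + 2304))
(5) = -10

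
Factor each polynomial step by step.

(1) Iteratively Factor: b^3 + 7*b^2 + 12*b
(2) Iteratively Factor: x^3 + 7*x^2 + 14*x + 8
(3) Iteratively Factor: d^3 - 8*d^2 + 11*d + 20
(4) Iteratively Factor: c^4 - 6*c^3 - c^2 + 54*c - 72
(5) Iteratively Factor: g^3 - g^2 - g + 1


(1) = (b + 3)*(b^2 + 4*b) = (b + 3)*(b + 4)*(b)
(2) = (x + 1)*(x^2 + 6*x + 8) = (x + 1)*(x + 2)*(x + 4)
(3) = (d - 4)*(d^2 - 4*d - 5) = (d - 4)*(d + 1)*(d - 5)
(4) = (c - 3)*(c^3 - 3*c^2 - 10*c + 24) = (c - 3)*(c - 2)*(c^2 - c - 12) = (c - 3)*(c - 2)*(c + 3)*(c - 4)
(5) = (g - 1)*(g^2 - 1) = (g - 1)^2*(g + 1)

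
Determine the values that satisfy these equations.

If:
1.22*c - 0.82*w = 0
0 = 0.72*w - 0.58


Then:
c = 0.54
w = 0.81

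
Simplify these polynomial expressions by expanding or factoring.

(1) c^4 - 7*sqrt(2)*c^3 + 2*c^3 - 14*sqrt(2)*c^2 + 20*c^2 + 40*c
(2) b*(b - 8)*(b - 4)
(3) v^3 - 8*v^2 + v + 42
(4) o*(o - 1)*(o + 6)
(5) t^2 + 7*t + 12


(1) = c*(c + 2)*(c - 5*sqrt(2))*(c - 2*sqrt(2))
(2) = b^3 - 12*b^2 + 32*b
(3) = (v - 7)*(v - 3)*(v + 2)
(4) = o^3 + 5*o^2 - 6*o
(5) = (t + 3)*(t + 4)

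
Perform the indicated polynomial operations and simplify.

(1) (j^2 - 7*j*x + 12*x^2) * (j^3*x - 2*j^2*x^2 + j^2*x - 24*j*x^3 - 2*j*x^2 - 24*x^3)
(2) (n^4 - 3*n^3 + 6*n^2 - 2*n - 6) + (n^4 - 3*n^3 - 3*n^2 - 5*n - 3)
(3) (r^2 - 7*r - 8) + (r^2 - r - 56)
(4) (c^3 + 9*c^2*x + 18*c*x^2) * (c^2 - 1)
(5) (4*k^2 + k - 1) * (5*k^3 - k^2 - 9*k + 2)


(1) = j^5*x - 9*j^4*x^2 + j^4*x + 2*j^3*x^3 - 9*j^3*x^2 + 144*j^2*x^4 + 2*j^2*x^3 - 288*j*x^5 + 144*j*x^4 - 288*x^5
(2) = 2*n^4 - 6*n^3 + 3*n^2 - 7*n - 9
(3) = 2*r^2 - 8*r - 64
(4) = c^5 + 9*c^4*x + 18*c^3*x^2 - c^3 - 9*c^2*x - 18*c*x^2
(5) = 20*k^5 + k^4 - 42*k^3 + 11*k - 2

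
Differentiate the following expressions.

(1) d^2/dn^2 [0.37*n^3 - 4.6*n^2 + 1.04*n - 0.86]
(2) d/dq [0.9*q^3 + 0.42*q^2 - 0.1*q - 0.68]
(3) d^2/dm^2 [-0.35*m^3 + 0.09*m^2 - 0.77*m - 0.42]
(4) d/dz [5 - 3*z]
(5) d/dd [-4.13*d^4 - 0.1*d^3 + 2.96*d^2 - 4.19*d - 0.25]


(1) = 2.22*n - 9.2
(2) = 2.7*q^2 + 0.84*q - 0.1
(3) = 0.18 - 2.1*m
(4) = -3
(5) = -16.52*d^3 - 0.3*d^2 + 5.92*d - 4.19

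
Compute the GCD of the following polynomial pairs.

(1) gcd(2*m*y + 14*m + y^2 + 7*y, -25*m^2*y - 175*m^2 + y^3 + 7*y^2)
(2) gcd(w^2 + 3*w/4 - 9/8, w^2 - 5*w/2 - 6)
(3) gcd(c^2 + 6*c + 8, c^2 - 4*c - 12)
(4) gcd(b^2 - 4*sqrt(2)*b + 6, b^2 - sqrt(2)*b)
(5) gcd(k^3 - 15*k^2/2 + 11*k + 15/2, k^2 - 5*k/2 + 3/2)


(1) = gcd((2*m + y)*(y + 7), (-5*m + y)*(5*m + y)*(y + 7)) = y + 7
(2) = w + 3/2
(3) = gcd((c + 2)*(c + 4), (c - 6)*(c + 2)) = c + 2
(4) = gcd((b - 3*sqrt(2))*(b - sqrt(2)), b*(b - sqrt(2))) = b - sqrt(2)
(5) = gcd((k - 5)*(k - 3)*(k + 1/2), (k - 3/2)*(k - 1)) = 1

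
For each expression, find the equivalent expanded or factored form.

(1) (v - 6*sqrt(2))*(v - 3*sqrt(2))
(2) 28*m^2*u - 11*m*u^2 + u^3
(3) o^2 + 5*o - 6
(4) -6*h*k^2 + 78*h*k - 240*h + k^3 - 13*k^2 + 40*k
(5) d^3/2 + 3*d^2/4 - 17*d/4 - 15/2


(1) = v^2 - 9*sqrt(2)*v + 36
(2) = u*(-7*m + u)*(-4*m + u)
(3) = (o - 1)*(o + 6)
(4) = (-6*h + k)*(k - 8)*(k - 5)
(5) = (d/2 + 1)*(d - 3)*(d + 5/2)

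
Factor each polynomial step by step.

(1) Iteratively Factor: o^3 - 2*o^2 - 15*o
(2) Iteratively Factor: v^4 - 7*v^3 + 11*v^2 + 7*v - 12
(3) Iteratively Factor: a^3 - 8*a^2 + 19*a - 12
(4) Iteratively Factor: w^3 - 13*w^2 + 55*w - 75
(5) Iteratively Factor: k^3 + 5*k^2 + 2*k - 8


(1) = (o + 3)*(o^2 - 5*o) = o*(o + 3)*(o - 5)
(2) = (v - 1)*(v^3 - 6*v^2 + 5*v + 12) = (v - 4)*(v - 1)*(v^2 - 2*v - 3) = (v - 4)*(v - 1)*(v + 1)*(v - 3)
(3) = (a - 1)*(a^2 - 7*a + 12) = (a - 4)*(a - 1)*(a - 3)
(4) = (w - 3)*(w^2 - 10*w + 25) = (w - 5)*(w - 3)*(w - 5)
(5) = (k - 1)*(k^2 + 6*k + 8) = (k - 1)*(k + 2)*(k + 4)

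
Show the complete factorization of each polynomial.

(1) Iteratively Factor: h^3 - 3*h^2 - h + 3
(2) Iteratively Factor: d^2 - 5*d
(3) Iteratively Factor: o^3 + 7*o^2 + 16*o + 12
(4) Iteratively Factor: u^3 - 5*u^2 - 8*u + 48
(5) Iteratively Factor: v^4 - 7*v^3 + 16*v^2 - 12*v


(1) = (h - 1)*(h^2 - 2*h - 3) = (h - 1)*(h + 1)*(h - 3)
(2) = (d)*(d - 5)
(3) = (o + 3)*(o^2 + 4*o + 4) = (o + 2)*(o + 3)*(o + 2)
(4) = (u - 4)*(u^2 - u - 12) = (u - 4)*(u + 3)*(u - 4)
(5) = (v - 2)*(v^3 - 5*v^2 + 6*v) = v*(v - 2)*(v^2 - 5*v + 6) = v*(v - 2)^2*(v - 3)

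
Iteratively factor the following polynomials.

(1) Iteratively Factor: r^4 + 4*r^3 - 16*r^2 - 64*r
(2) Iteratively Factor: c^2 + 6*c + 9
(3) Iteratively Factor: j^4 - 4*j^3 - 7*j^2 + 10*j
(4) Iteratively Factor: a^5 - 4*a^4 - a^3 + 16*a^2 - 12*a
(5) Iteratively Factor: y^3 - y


(1) = (r + 4)*(r^3 - 16*r) = (r + 4)^2*(r^2 - 4*r) = (r - 4)*(r + 4)^2*(r)
(2) = (c + 3)*(c + 3)
(3) = (j)*(j^3 - 4*j^2 - 7*j + 10) = j*(j - 5)*(j^2 + j - 2) = j*(j - 5)*(j + 2)*(j - 1)
(4) = (a - 1)*(a^4 - 3*a^3 - 4*a^2 + 12*a) = (a - 3)*(a - 1)*(a^3 - 4*a) = (a - 3)*(a - 1)*(a + 2)*(a^2 - 2*a) = a*(a - 3)*(a - 1)*(a + 2)*(a - 2)
(5) = (y)*(y^2 - 1) = y*(y - 1)*(y + 1)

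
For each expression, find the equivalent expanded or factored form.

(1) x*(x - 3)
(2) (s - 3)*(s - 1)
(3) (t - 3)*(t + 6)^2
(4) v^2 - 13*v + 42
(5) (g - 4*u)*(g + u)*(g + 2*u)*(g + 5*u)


(1) = x^2 - 3*x
(2) = s^2 - 4*s + 3
(3) = t^3 + 9*t^2 - 108
(4) = (v - 7)*(v - 6)
(5) = g^4 + 4*g^3*u - 15*g^2*u^2 - 58*g*u^3 - 40*u^4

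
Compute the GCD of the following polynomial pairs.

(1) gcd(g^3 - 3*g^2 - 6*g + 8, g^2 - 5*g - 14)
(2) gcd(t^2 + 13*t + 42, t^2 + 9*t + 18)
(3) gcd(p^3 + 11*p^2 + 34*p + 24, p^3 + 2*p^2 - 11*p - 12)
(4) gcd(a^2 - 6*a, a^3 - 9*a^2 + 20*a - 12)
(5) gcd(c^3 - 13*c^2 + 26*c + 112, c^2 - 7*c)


(1) = g + 2
(2) = gcd((t + 6)*(t + 7), (t + 3)*(t + 6)) = t + 6
(3) = gcd((p + 1)*(p + 4)*(p + 6), (p - 3)*(p + 1)*(p + 4)) = p^2 + 5*p + 4
(4) = gcd(a*(a - 6), (a - 6)*(a - 2)*(a - 1)) = a - 6
(5) = c - 7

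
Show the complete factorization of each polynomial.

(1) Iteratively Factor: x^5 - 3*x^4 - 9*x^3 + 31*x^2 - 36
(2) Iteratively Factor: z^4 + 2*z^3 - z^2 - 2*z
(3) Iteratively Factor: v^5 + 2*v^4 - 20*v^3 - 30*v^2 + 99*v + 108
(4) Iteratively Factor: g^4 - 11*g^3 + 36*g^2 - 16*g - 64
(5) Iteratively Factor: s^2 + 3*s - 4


(1) = (x - 3)*(x^4 - 9*x^2 + 4*x + 12) = (x - 3)*(x + 1)*(x^3 - x^2 - 8*x + 12) = (x - 3)*(x + 1)*(x + 3)*(x^2 - 4*x + 4) = (x - 3)*(x - 2)*(x + 1)*(x + 3)*(x - 2)
(2) = (z)*(z^3 + 2*z^2 - z - 2) = z*(z + 2)*(z^2 - 1) = z*(z - 1)*(z + 2)*(z + 1)
(3) = (v + 4)*(v^4 - 2*v^3 - 12*v^2 + 18*v + 27) = (v + 3)*(v + 4)*(v^3 - 5*v^2 + 3*v + 9) = (v - 3)*(v + 3)*(v + 4)*(v^2 - 2*v - 3) = (v - 3)^2*(v + 3)*(v + 4)*(v + 1)
(4) = (g - 4)*(g^3 - 7*g^2 + 8*g + 16) = (g - 4)^2*(g^2 - 3*g - 4) = (g - 4)^3*(g + 1)
(5) = (s - 1)*(s + 4)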